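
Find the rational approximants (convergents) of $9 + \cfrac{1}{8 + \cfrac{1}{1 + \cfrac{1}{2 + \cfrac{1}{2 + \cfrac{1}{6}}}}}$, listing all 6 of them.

9/1, 73/8, 82/9, 237/26, 556/61, 3573/392

Using the convergent recurrence p_i = a_i*p_{i-1} + p_{i-2}, q_i = a_i*q_{i-1} + q_{i-2} with p_{-2}=0, p_{-1}=1, q_{-2}=1, q_{-1}=0:
  i=0: a_0=9, p_0 = 9*1 + 0 = 9, q_0 = 9*0 + 1 = 1.
  i=1: a_1=8, p_1 = 8*9 + 1 = 73, q_1 = 8*1 + 0 = 8.
  i=2: a_2=1, p_2 = 1*73 + 9 = 82, q_2 = 1*8 + 1 = 9.
  i=3: a_3=2, p_3 = 2*82 + 73 = 237, q_3 = 2*9 + 8 = 26.
  i=4: a_4=2, p_4 = 2*237 + 82 = 556, q_4 = 2*26 + 9 = 61.
  i=5: a_5=6, p_5 = 6*556 + 237 = 3573, q_5 = 6*61 + 26 = 392.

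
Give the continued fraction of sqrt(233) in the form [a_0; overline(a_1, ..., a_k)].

[15; overline(3, 1, 3, 1, 1, 1, 1, 3, 1, 3, 30)]

Write x_i = (sqrt(233) + m_i)/d_i with (m_0, d_0) = (0, 1). a_0 = floor(sqrt(233)) = 15, since 15^2 = 225 <= 233 < 256 = 16^2.
Iterate m_{i+1} = d_i*a_i - m_i, d_{i+1} = (233 - m_{i+1}^2)/d_i, a_{i+1} = floor((a_0 + m_{i+1})/d_{i+1}):
  m_1 = 1*15 - 0 = 15, d_1 = (233 - 15^2)/1 = 8/1 = 8, a_1 = floor((15 + 15)/8) = 3.
  m_2 = 8*3 - 15 = 9, d_2 = (233 - 9^2)/8 = 152/8 = 19, a_2 = floor((15 + 9)/19) = 1.
  m_3 = 19*1 - 9 = 10, d_3 = (233 - 10^2)/19 = 133/19 = 7, a_3 = floor((15 + 10)/7) = 3.
  m_4 = 7*3 - 10 = 11, d_4 = (233 - 11^2)/7 = 112/7 = 16, a_4 = floor((15 + 11)/16) = 1.
  m_5 = 16*1 - 11 = 5, d_5 = (233 - 5^2)/16 = 208/16 = 13, a_5 = floor((15 + 5)/13) = 1.
  m_6 = 13*1 - 5 = 8, d_6 = (233 - 8^2)/13 = 169/13 = 13, a_6 = floor((15 + 8)/13) = 1.
  m_7 = 13*1 - 8 = 5, d_7 = (233 - 5^2)/13 = 208/13 = 16, a_7 = floor((15 + 5)/16) = 1.
  m_8 = 16*1 - 5 = 11, d_8 = (233 - 11^2)/16 = 112/16 = 7, a_8 = floor((15 + 11)/7) = 3.
  m_9 = 7*3 - 11 = 10, d_9 = (233 - 10^2)/7 = 133/7 = 19, a_9 = floor((15 + 10)/19) = 1.
  m_10 = 19*1 - 10 = 9, d_10 = (233 - 9^2)/19 = 152/19 = 8, a_10 = floor((15 + 9)/8) = 3.
  m_11 = 8*3 - 9 = 15, d_11 = (233 - 15^2)/8 = 8/8 = 1, a_11 = floor((15 + 15)/1) = 30.
  m_12 = 1*30 - 15 = 15, d_12 = (233 - 15^2)/1 = 8/1 = 8: (m_12, d_12) = (m_1, d_1) = (15, 8), so from here the quotients repeat a_1, ..., a_11; the period length is 11.
Hence the expansion of sqrt(233) is a_0 = 15 followed by the repeating block 3, 1, 3, 1, 1, 1, 1, 3, 1, 3, 30 (period 11).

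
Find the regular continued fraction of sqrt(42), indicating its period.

Write x_i = (sqrt(42) + m_i)/d_i with (m_0, d_0) = (0, 1). a_0 = floor(sqrt(42)) = 6, since 6^2 = 36 <= 42 < 49 = 7^2.
Iterate m_{i+1} = d_i*a_i - m_i, d_{i+1} = (42 - m_{i+1}^2)/d_i, a_{i+1} = floor((a_0 + m_{i+1})/d_{i+1}):
  m_1 = 1*6 - 0 = 6, d_1 = (42 - 6^2)/1 = 6/1 = 6, a_1 = floor((6 + 6)/6) = 2.
  m_2 = 6*2 - 6 = 6, d_2 = (42 - 6^2)/6 = 6/6 = 1, a_2 = floor((6 + 6)/1) = 12.
  m_3 = 1*12 - 6 = 6, d_3 = (42 - 6^2)/1 = 6/1 = 6: (m_3, d_3) = (m_1, d_1) = (6, 6), so from here the quotients repeat a_1, a_2; the period length is 2.
Hence the expansion of sqrt(42) is a_0 = 6 followed by the repeating block 2, 12 (period 2).

[6; (2, 12)]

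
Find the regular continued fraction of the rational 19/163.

[0; 8, 1, 1, 2, 1, 2]

Run the Euclidean algorithm on 19 and 163; the successive quotients are the partial quotients a_0, a_1, ... (each step inverts the fractional part left over by the previous one):
  19 = 0*163 + 19, so a_0 = 0.
  163 = 8*19 + 11, so a_1 = 8.
  19 = 1*11 + 8, so a_2 = 1.
  11 = 1*8 + 3, so a_3 = 1.
  8 = 2*3 + 2, so a_4 = 2.
  3 = 1*2 + 1, so a_5 = 1.
  2 = 2*1 + 0, so a_6 = 2.
The remainder reaches 0 after 7 divisions, so the expansion has 7 partial quotients, read off in order.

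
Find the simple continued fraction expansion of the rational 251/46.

[5; 2, 5, 4]

Run the Euclidean algorithm on 251 and 46; the successive quotients are the partial quotients a_0, a_1, ... (each step inverts the fractional part left over by the previous one):
  251 = 5*46 + 21, so a_0 = 5.
  46 = 2*21 + 4, so a_1 = 2.
  21 = 5*4 + 1, so a_2 = 5.
  4 = 4*1 + 0, so a_3 = 4.
The remainder reaches 0 after 4 divisions, so the expansion has 4 partial quotients, read off in order.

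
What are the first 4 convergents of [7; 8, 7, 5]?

Using the convergent recurrence p_i = a_i*p_{i-1} + p_{i-2}, q_i = a_i*q_{i-1} + q_{i-2} with p_{-2}=0, p_{-1}=1, q_{-2}=1, q_{-1}=0:
  i=0: a_0=7, p_0 = 7*1 + 0 = 7, q_0 = 7*0 + 1 = 1.
  i=1: a_1=8, p_1 = 8*7 + 1 = 57, q_1 = 8*1 + 0 = 8.
  i=2: a_2=7, p_2 = 7*57 + 7 = 406, q_2 = 7*8 + 1 = 57.
  i=3: a_3=5, p_3 = 5*406 + 57 = 2087, q_3 = 5*57 + 8 = 293.

7/1, 57/8, 406/57, 2087/293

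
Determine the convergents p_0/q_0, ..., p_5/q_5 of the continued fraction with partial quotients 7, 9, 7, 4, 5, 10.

Using the convergent recurrence p_i = a_i*p_{i-1} + p_{i-2}, q_i = a_i*q_{i-1} + q_{i-2} with p_{-2}=0, p_{-1}=1, q_{-2}=1, q_{-1}=0:
  i=0: a_0=7, p_0 = 7*1 + 0 = 7, q_0 = 7*0 + 1 = 1.
  i=1: a_1=9, p_1 = 9*7 + 1 = 64, q_1 = 9*1 + 0 = 9.
  i=2: a_2=7, p_2 = 7*64 + 7 = 455, q_2 = 7*9 + 1 = 64.
  i=3: a_3=4, p_3 = 4*455 + 64 = 1884, q_3 = 4*64 + 9 = 265.
  i=4: a_4=5, p_4 = 5*1884 + 455 = 9875, q_4 = 5*265 + 64 = 1389.
  i=5: a_5=10, p_5 = 10*9875 + 1884 = 100634, q_5 = 10*1389 + 265 = 14155.

7/1, 64/9, 455/64, 1884/265, 9875/1389, 100634/14155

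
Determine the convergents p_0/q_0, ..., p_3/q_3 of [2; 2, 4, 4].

2/1, 5/2, 22/9, 93/38

Using the convergent recurrence p_i = a_i*p_{i-1} + p_{i-2}, q_i = a_i*q_{i-1} + q_{i-2} with p_{-2}=0, p_{-1}=1, q_{-2}=1, q_{-1}=0:
  i=0: a_0=2, p_0 = 2*1 + 0 = 2, q_0 = 2*0 + 1 = 1.
  i=1: a_1=2, p_1 = 2*2 + 1 = 5, q_1 = 2*1 + 0 = 2.
  i=2: a_2=4, p_2 = 4*5 + 2 = 22, q_2 = 4*2 + 1 = 9.
  i=3: a_3=4, p_3 = 4*22 + 5 = 93, q_3 = 4*9 + 2 = 38.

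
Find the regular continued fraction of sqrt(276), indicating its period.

[16; (1, 1, 1, 1, 2, 2, 2, 1, 1, 1, 1, 32)]

Write x_i = (sqrt(276) + m_i)/d_i with (m_0, d_0) = (0, 1). a_0 = floor(sqrt(276)) = 16, since 16^2 = 256 <= 276 < 289 = 17^2.
Iterate m_{i+1} = d_i*a_i - m_i, d_{i+1} = (276 - m_{i+1}^2)/d_i, a_{i+1} = floor((a_0 + m_{i+1})/d_{i+1}):
  m_1 = 1*16 - 0 = 16, d_1 = (276 - 16^2)/1 = 20/1 = 20, a_1 = floor((16 + 16)/20) = 1.
  m_2 = 20*1 - 16 = 4, d_2 = (276 - 4^2)/20 = 260/20 = 13, a_2 = floor((16 + 4)/13) = 1.
  m_3 = 13*1 - 4 = 9, d_3 = (276 - 9^2)/13 = 195/13 = 15, a_3 = floor((16 + 9)/15) = 1.
  m_4 = 15*1 - 9 = 6, d_4 = (276 - 6^2)/15 = 240/15 = 16, a_4 = floor((16 + 6)/16) = 1.
  m_5 = 16*1 - 6 = 10, d_5 = (276 - 10^2)/16 = 176/16 = 11, a_5 = floor((16 + 10)/11) = 2.
  m_6 = 11*2 - 10 = 12, d_6 = (276 - 12^2)/11 = 132/11 = 12, a_6 = floor((16 + 12)/12) = 2.
  m_7 = 12*2 - 12 = 12, d_7 = (276 - 12^2)/12 = 132/12 = 11, a_7 = floor((16 + 12)/11) = 2.
  m_8 = 11*2 - 12 = 10, d_8 = (276 - 10^2)/11 = 176/11 = 16, a_8 = floor((16 + 10)/16) = 1.
  m_9 = 16*1 - 10 = 6, d_9 = (276 - 6^2)/16 = 240/16 = 15, a_9 = floor((16 + 6)/15) = 1.
  m_10 = 15*1 - 6 = 9, d_10 = (276 - 9^2)/15 = 195/15 = 13, a_10 = floor((16 + 9)/13) = 1.
  m_11 = 13*1 - 9 = 4, d_11 = (276 - 4^2)/13 = 260/13 = 20, a_11 = floor((16 + 4)/20) = 1.
  m_12 = 20*1 - 4 = 16, d_12 = (276 - 16^2)/20 = 20/20 = 1, a_12 = floor((16 + 16)/1) = 32.
  m_13 = 1*32 - 16 = 16, d_13 = (276 - 16^2)/1 = 20/1 = 20: (m_13, d_13) = (m_1, d_1) = (16, 20), so from here the quotients repeat a_1, ..., a_12; the period length is 12.
Hence the expansion of sqrt(276) is a_0 = 16 followed by the repeating block 1, 1, 1, 1, 2, 2, 2, 1, 1, 1, 1, 32 (period 12).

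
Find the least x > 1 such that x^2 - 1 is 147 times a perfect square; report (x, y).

(x, y) = (97, 8)

First expand sqrt(147) as a continued fraction. With x_i = (sqrt(147) + m_i)/d_i and (m_0, d_0) = (0, 1): a_0 = floor(sqrt(147)) = 12, since 12^2 = 144 <= 147 < 169 = 13^2.
Iterate m_{i+1} = d_i*a_i - m_i, d_{i+1} = (147 - m_{i+1}^2)/d_i, a_{i+1} = floor((a_0 + m_{i+1})/d_{i+1}):
  m_1 = 1*12 - 0 = 12, d_1 = (147 - 12^2)/1 = 3/1 = 3, a_1 = floor((12 + 12)/3) = 8.
  m_2 = 3*8 - 12 = 12, d_2 = (147 - 12^2)/3 = 3/3 = 1, a_2 = floor((12 + 12)/1) = 24.
  m_3 = 1*24 - 12 = 12, d_3 = (147 - 12^2)/1 = 3/1 = 3: (m_3, d_3) = (m_1, d_1) = (12, 3), so from here the quotients repeat a_1, a_2; the period length is 2.
So sqrt(147) = [12; (8, 24)] with period length k = 2.
k is even, so the fundamental solution of x^2 - 147y^2 = 1 is (p_{k-1}, q_{k-1}) = (p_1, q_1); compute convergents through index 1.
Convergents (p_i = a_i*p_{i-1} + p_{i-2}, q_i = a_i*q_{i-1} + q_{i-2} with p_{-2}=0, p_{-1}=1, q_{-2}=1, q_{-1}=0):
  i=0: a_0=12, p_0 = 12*1 + 0 = 12, q_0 = 12*0 + 1 = 1.
  i=1: a_1=8, p_1 = 8*12 + 1 = 97, q_1 = 8*1 + 0 = 8.
Check: 97^2 - 147*8^2 = 9409 - 9408 = 1, so (x, y) = (97, 8) solves the equation, and by the theorem it is the least positive solution.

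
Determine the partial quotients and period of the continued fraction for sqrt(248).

[15; (1, 2, 1, 30)]

Write x_i = (sqrt(248) + m_i)/d_i with (m_0, d_0) = (0, 1). a_0 = floor(sqrt(248)) = 15, since 15^2 = 225 <= 248 < 256 = 16^2.
Iterate m_{i+1} = d_i*a_i - m_i, d_{i+1} = (248 - m_{i+1}^2)/d_i, a_{i+1} = floor((a_0 + m_{i+1})/d_{i+1}):
  m_1 = 1*15 - 0 = 15, d_1 = (248 - 15^2)/1 = 23/1 = 23, a_1 = floor((15 + 15)/23) = 1.
  m_2 = 23*1 - 15 = 8, d_2 = (248 - 8^2)/23 = 184/23 = 8, a_2 = floor((15 + 8)/8) = 2.
  m_3 = 8*2 - 8 = 8, d_3 = (248 - 8^2)/8 = 184/8 = 23, a_3 = floor((15 + 8)/23) = 1.
  m_4 = 23*1 - 8 = 15, d_4 = (248 - 15^2)/23 = 23/23 = 1, a_4 = floor((15 + 15)/1) = 30.
  m_5 = 1*30 - 15 = 15, d_5 = (248 - 15^2)/1 = 23/1 = 23: (m_5, d_5) = (m_1, d_1) = (15, 23), so from here the quotients repeat a_1, ..., a_4; the period length is 4.
Hence the expansion of sqrt(248) is a_0 = 15 followed by the repeating block 1, 2, 1, 30 (period 4).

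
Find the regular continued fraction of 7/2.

[3; 2]

Run the Euclidean algorithm on 7 and 2; the successive quotients are the partial quotients a_0, a_1, ... (each step inverts the fractional part left over by the previous one):
  7 = 3*2 + 1, so a_0 = 3.
  2 = 2*1 + 0, so a_1 = 2.
The remainder reaches 0 after 2 divisions, so the expansion has 2 partial quotients, read off in order.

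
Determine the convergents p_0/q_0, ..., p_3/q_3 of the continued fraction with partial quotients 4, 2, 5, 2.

4/1, 9/2, 49/11, 107/24

Using the convergent recurrence p_i = a_i*p_{i-1} + p_{i-2}, q_i = a_i*q_{i-1} + q_{i-2} with p_{-2}=0, p_{-1}=1, q_{-2}=1, q_{-1}=0:
  i=0: a_0=4, p_0 = 4*1 + 0 = 4, q_0 = 4*0 + 1 = 1.
  i=1: a_1=2, p_1 = 2*4 + 1 = 9, q_1 = 2*1 + 0 = 2.
  i=2: a_2=5, p_2 = 5*9 + 4 = 49, q_2 = 5*2 + 1 = 11.
  i=3: a_3=2, p_3 = 2*49 + 9 = 107, q_3 = 2*11 + 2 = 24.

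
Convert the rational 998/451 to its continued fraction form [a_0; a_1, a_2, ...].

[2; 4, 1, 2, 3, 4, 2]

Run the Euclidean algorithm on 998 and 451; the successive quotients are the partial quotients a_0, a_1, ... (each step inverts the fractional part left over by the previous one):
  998 = 2*451 + 96, so a_0 = 2.
  451 = 4*96 + 67, so a_1 = 4.
  96 = 1*67 + 29, so a_2 = 1.
  67 = 2*29 + 9, so a_3 = 2.
  29 = 3*9 + 2, so a_4 = 3.
  9 = 4*2 + 1, so a_5 = 4.
  2 = 2*1 + 0, so a_6 = 2.
The remainder reaches 0 after 7 divisions, so the expansion has 7 partial quotients, read off in order.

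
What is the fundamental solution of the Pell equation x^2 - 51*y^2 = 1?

First expand sqrt(51) as a continued fraction. With x_i = (sqrt(51) + m_i)/d_i and (m_0, d_0) = (0, 1): a_0 = floor(sqrt(51)) = 7, since 7^2 = 49 <= 51 < 64 = 8^2.
Iterate m_{i+1} = d_i*a_i - m_i, d_{i+1} = (51 - m_{i+1}^2)/d_i, a_{i+1} = floor((a_0 + m_{i+1})/d_{i+1}):
  m_1 = 1*7 - 0 = 7, d_1 = (51 - 7^2)/1 = 2/1 = 2, a_1 = floor((7 + 7)/2) = 7.
  m_2 = 2*7 - 7 = 7, d_2 = (51 - 7^2)/2 = 2/2 = 1, a_2 = floor((7 + 7)/1) = 14.
  m_3 = 1*14 - 7 = 7, d_3 = (51 - 7^2)/1 = 2/1 = 2: (m_3, d_3) = (m_1, d_1) = (7, 2), so from here the quotients repeat a_1, a_2; the period length is 2.
So sqrt(51) = [7; (7, 14)] with period length k = 2.
k is even, so the fundamental solution of x^2 - 51y^2 = 1 is (p_{k-1}, q_{k-1}) = (p_1, q_1); compute convergents through index 1.
Convergents (p_i = a_i*p_{i-1} + p_{i-2}, q_i = a_i*q_{i-1} + q_{i-2} with p_{-2}=0, p_{-1}=1, q_{-2}=1, q_{-1}=0):
  i=0: a_0=7, p_0 = 7*1 + 0 = 7, q_0 = 7*0 + 1 = 1.
  i=1: a_1=7, p_1 = 7*7 + 1 = 50, q_1 = 7*1 + 0 = 7.
Check: 50^2 - 51*7^2 = 2500 - 2499 = 1, so (x, y) = (50, 7) solves the equation, and by the theorem it is the least positive solution.

(x, y) = (50, 7)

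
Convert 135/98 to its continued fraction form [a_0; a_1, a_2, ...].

Run the Euclidean algorithm on 135 and 98; the successive quotients are the partial quotients a_0, a_1, ... (each step inverts the fractional part left over by the previous one):
  135 = 1*98 + 37, so a_0 = 1.
  98 = 2*37 + 24, so a_1 = 2.
  37 = 1*24 + 13, so a_2 = 1.
  24 = 1*13 + 11, so a_3 = 1.
  13 = 1*11 + 2, so a_4 = 1.
  11 = 5*2 + 1, so a_5 = 5.
  2 = 2*1 + 0, so a_6 = 2.
The remainder reaches 0 after 7 divisions, so the expansion has 7 partial quotients, read off in order.

[1; 2, 1, 1, 1, 5, 2]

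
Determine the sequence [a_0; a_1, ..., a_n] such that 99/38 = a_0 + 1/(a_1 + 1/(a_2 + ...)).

Run the Euclidean algorithm on 99 and 38; the successive quotients are the partial quotients a_0, a_1, ... (each step inverts the fractional part left over by the previous one):
  99 = 2*38 + 23, so a_0 = 2.
  38 = 1*23 + 15, so a_1 = 1.
  23 = 1*15 + 8, so a_2 = 1.
  15 = 1*8 + 7, so a_3 = 1.
  8 = 1*7 + 1, so a_4 = 1.
  7 = 7*1 + 0, so a_5 = 7.
The remainder reaches 0 after 6 divisions, so the expansion has 6 partial quotients, read off in order.

[2; 1, 1, 1, 1, 7]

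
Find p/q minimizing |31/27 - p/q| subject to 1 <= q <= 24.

23/20

Expand x = 31/27 as a continued fraction with the Euclidean algorithm:
  31 = 1*27 + 4, so a_0 = 1.
  27 = 6*4 + 3, so a_1 = 6.
  4 = 1*3 + 1, so a_2 = 1.
  3 = 3*1 + 0, so a_3 = 3.
so x = [1; 6, 1, 3].
Convergents (p_i = a_i*p_{i-1} + p_{i-2}, q_i = a_i*q_{i-1} + q_{i-2} with p_{-2}=0, p_{-1}=1, q_{-2}=1, q_{-1}=0), until the denominator exceeds 24:
  i=0: a_0=1, p_0 = 1*1 + 0 = 1, q_0 = 1*0 + 1 = 1.
  i=1: a_1=6, p_1 = 6*1 + 1 = 7, q_1 = 6*1 + 0 = 6.
  i=2: a_2=1, p_2 = 1*7 + 1 = 8, q_2 = 1*6 + 1 = 7.
  i=3: a_3=3, p_3 = 3*8 + 7 = 31, q_3 = 3*7 + 6 = 27.
q_3 = 27 > 24, so the last convergent with denominator <= 24 is p_2/q_2 = 8/7.
The closest fraction with denominator <= 24 is either p_2/q_2 or the intermediate fraction (k*p_2 + p_1)/(k*q_2 + q_1) with the largest k >= 1 whose denominator stays <= 24; these approach x as k grows, and every other convergent or intermediate fraction in range is farther away.
Largest k: floor((24 - q_1)/q_2) = floor((24 - 6)/7) = 2.
That gives (2*8 + 7)/(2*7 + 6) = 23/20.
Compare the errors: |x - 8/7| = |31*7 - 8*27|/(27*7) = 1/189, and |x - 23/20| = |31*20 - 23*27|/(27*20) = 1/540.
Cross-multiplying, 1*189 = 189 < 540 = 1*540, so 1/540 is smaller: the intermediate fraction 23/20 is closer to x than 8/7.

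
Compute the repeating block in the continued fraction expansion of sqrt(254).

Write x_i = (sqrt(254) + m_i)/d_i with (m_0, d_0) = (0, 1). a_0 = floor(sqrt(254)) = 15, since 15^2 = 225 <= 254 < 256 = 16^2.
Iterate m_{i+1} = d_i*a_i - m_i, d_{i+1} = (254 - m_{i+1}^2)/d_i, a_{i+1} = floor((a_0 + m_{i+1})/d_{i+1}):
  m_1 = 1*15 - 0 = 15, d_1 = (254 - 15^2)/1 = 29/1 = 29, a_1 = floor((15 + 15)/29) = 1.
  m_2 = 29*1 - 15 = 14, d_2 = (254 - 14^2)/29 = 58/29 = 2, a_2 = floor((15 + 14)/2) = 14.
  m_3 = 2*14 - 14 = 14, d_3 = (254 - 14^2)/2 = 58/2 = 29, a_3 = floor((15 + 14)/29) = 1.
  m_4 = 29*1 - 14 = 15, d_4 = (254 - 15^2)/29 = 29/29 = 1, a_4 = floor((15 + 15)/1) = 30.
  m_5 = 1*30 - 15 = 15, d_5 = (254 - 15^2)/1 = 29/1 = 29: (m_5, d_5) = (m_1, d_1) = (15, 29), so from here the quotients repeat a_1, ..., a_4; the period length is 4.
Hence the expansion of sqrt(254) is a_0 = 15 followed by the repeating block 1, 14, 1, 30 (period 4).

[15; (1, 14, 1, 30)]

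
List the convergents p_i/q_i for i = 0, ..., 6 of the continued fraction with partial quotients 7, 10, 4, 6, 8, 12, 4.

Using the convergent recurrence p_i = a_i*p_{i-1} + p_{i-2}, q_i = a_i*q_{i-1} + q_{i-2} with p_{-2}=0, p_{-1}=1, q_{-2}=1, q_{-1}=0:
  i=0: a_0=7, p_0 = 7*1 + 0 = 7, q_0 = 7*0 + 1 = 1.
  i=1: a_1=10, p_1 = 10*7 + 1 = 71, q_1 = 10*1 + 0 = 10.
  i=2: a_2=4, p_2 = 4*71 + 7 = 291, q_2 = 4*10 + 1 = 41.
  i=3: a_3=6, p_3 = 6*291 + 71 = 1817, q_3 = 6*41 + 10 = 256.
  i=4: a_4=8, p_4 = 8*1817 + 291 = 14827, q_4 = 8*256 + 41 = 2089.
  i=5: a_5=12, p_5 = 12*14827 + 1817 = 179741, q_5 = 12*2089 + 256 = 25324.
  i=6: a_6=4, p_6 = 4*179741 + 14827 = 733791, q_6 = 4*25324 + 2089 = 103385.

7/1, 71/10, 291/41, 1817/256, 14827/2089, 179741/25324, 733791/103385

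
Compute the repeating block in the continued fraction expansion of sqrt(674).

Write x_i = (sqrt(674) + m_i)/d_i with (m_0, d_0) = (0, 1). a_0 = floor(sqrt(674)) = 25, since 25^2 = 625 <= 674 < 676 = 26^2.
Iterate m_{i+1} = d_i*a_i - m_i, d_{i+1} = (674 - m_{i+1}^2)/d_i, a_{i+1} = floor((a_0 + m_{i+1})/d_{i+1}):
  m_1 = 1*25 - 0 = 25, d_1 = (674 - 25^2)/1 = 49/1 = 49, a_1 = floor((25 + 25)/49) = 1.
  m_2 = 49*1 - 25 = 24, d_2 = (674 - 24^2)/49 = 98/49 = 2, a_2 = floor((25 + 24)/2) = 24.
  m_3 = 2*24 - 24 = 24, d_3 = (674 - 24^2)/2 = 98/2 = 49, a_3 = floor((25 + 24)/49) = 1.
  m_4 = 49*1 - 24 = 25, d_4 = (674 - 25^2)/49 = 49/49 = 1, a_4 = floor((25 + 25)/1) = 50.
  m_5 = 1*50 - 25 = 25, d_5 = (674 - 25^2)/1 = 49/1 = 49: (m_5, d_5) = (m_1, d_1) = (25, 49), so from here the quotients repeat a_1, ..., a_4; the period length is 4.
Hence the expansion of sqrt(674) is a_0 = 25 followed by the repeating block 1, 24, 1, 50 (period 4).

[25; (1, 24, 1, 50)]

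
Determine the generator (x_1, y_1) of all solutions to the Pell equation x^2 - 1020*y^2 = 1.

First expand sqrt(1020) as a continued fraction. With x_i = (sqrt(1020) + m_i)/d_i and (m_0, d_0) = (0, 1): a_0 = floor(sqrt(1020)) = 31, since 31^2 = 961 <= 1020 < 1024 = 32^2.
Iterate m_{i+1} = d_i*a_i - m_i, d_{i+1} = (1020 - m_{i+1}^2)/d_i, a_{i+1} = floor((a_0 + m_{i+1})/d_{i+1}):
  m_1 = 1*31 - 0 = 31, d_1 = (1020 - 31^2)/1 = 59/1 = 59, a_1 = floor((31 + 31)/59) = 1.
  m_2 = 59*1 - 31 = 28, d_2 = (1020 - 28^2)/59 = 236/59 = 4, a_2 = floor((31 + 28)/4) = 14.
  m_3 = 4*14 - 28 = 28, d_3 = (1020 - 28^2)/4 = 236/4 = 59, a_3 = floor((31 + 28)/59) = 1.
  m_4 = 59*1 - 28 = 31, d_4 = (1020 - 31^2)/59 = 59/59 = 1, a_4 = floor((31 + 31)/1) = 62.
  m_5 = 1*62 - 31 = 31, d_5 = (1020 - 31^2)/1 = 59/1 = 59: (m_5, d_5) = (m_1, d_1) = (31, 59), so from here the quotients repeat a_1, ..., a_4; the period length is 4.
So sqrt(1020) = [31; (1, 14, 1, 62)] with period length k = 4.
k is even, so the fundamental solution of x^2 - 1020y^2 = 1 is (p_{k-1}, q_{k-1}) = (p_3, q_3); compute convergents through index 3.
Convergents (p_i = a_i*p_{i-1} + p_{i-2}, q_i = a_i*q_{i-1} + q_{i-2} with p_{-2}=0, p_{-1}=1, q_{-2}=1, q_{-1}=0):
  i=0: a_0=31, p_0 = 31*1 + 0 = 31, q_0 = 31*0 + 1 = 1.
  i=1: a_1=1, p_1 = 1*31 + 1 = 32, q_1 = 1*1 + 0 = 1.
  i=2: a_2=14, p_2 = 14*32 + 31 = 479, q_2 = 14*1 + 1 = 15.
  i=3: a_3=1, p_3 = 1*479 + 32 = 511, q_3 = 1*15 + 1 = 16.
Check: 511^2 - 1020*16^2 = 261121 - 261120 = 1, so (x, y) = (511, 16) solves the equation, and by the theorem it is the least positive solution.

(x, y) = (511, 16)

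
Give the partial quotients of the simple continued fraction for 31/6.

[5; 6]

Run the Euclidean algorithm on 31 and 6; the successive quotients are the partial quotients a_0, a_1, ... (each step inverts the fractional part left over by the previous one):
  31 = 5*6 + 1, so a_0 = 5.
  6 = 6*1 + 0, so a_1 = 6.
The remainder reaches 0 after 2 divisions, so the expansion has 2 partial quotients, read off in order.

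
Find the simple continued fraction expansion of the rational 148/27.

[5; 2, 13]

Run the Euclidean algorithm on 148 and 27; the successive quotients are the partial quotients a_0, a_1, ... (each step inverts the fractional part left over by the previous one):
  148 = 5*27 + 13, so a_0 = 5.
  27 = 2*13 + 1, so a_1 = 2.
  13 = 13*1 + 0, so a_2 = 13.
The remainder reaches 0 after 3 divisions, so the expansion has 3 partial quotients, read off in order.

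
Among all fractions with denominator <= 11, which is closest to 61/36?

17/10

Expand x = 61/36 as a continued fraction with the Euclidean algorithm:
  61 = 1*36 + 25, so a_0 = 1.
  36 = 1*25 + 11, so a_1 = 1.
  25 = 2*11 + 3, so a_2 = 2.
  11 = 3*3 + 2, so a_3 = 3.
  3 = 1*2 + 1, so a_4 = 1.
  2 = 2*1 + 0, so a_5 = 2.
so x = [1; 1, 2, 3, 1, 2].
Convergents (p_i = a_i*p_{i-1} + p_{i-2}, q_i = a_i*q_{i-1} + q_{i-2} with p_{-2}=0, p_{-1}=1, q_{-2}=1, q_{-1}=0), until the denominator exceeds 11:
  i=0: a_0=1, p_0 = 1*1 + 0 = 1, q_0 = 1*0 + 1 = 1.
  i=1: a_1=1, p_1 = 1*1 + 1 = 2, q_1 = 1*1 + 0 = 1.
  i=2: a_2=2, p_2 = 2*2 + 1 = 5, q_2 = 2*1 + 1 = 3.
  i=3: a_3=3, p_3 = 3*5 + 2 = 17, q_3 = 3*3 + 1 = 10.
  i=4: a_4=1, p_4 = 1*17 + 5 = 22, q_4 = 1*10 + 3 = 13.
q_4 = 13 > 11, so the last convergent with denominator <= 11 is p_3/q_3 = 17/10.
The closest fraction with denominator <= 11 is either p_3/q_3 or the intermediate fraction (k*p_3 + p_2)/(k*q_3 + q_2) with the largest k >= 1 whose denominator stays <= 11; these approach x as k grows, and every other convergent or intermediate fraction in range is farther away.
Largest k: floor((11 - q_2)/q_3) = floor((11 - 3)/10) = 0.
Since k = 0, no intermediate fraction beyond p_3/q_3 has denominator <= 11, so the convergent 17/10 is the closest (its error is |61*10 - 17*36|/(36*10) = 2/360).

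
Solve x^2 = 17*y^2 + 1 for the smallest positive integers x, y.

(x, y) = (33, 8)

First expand sqrt(17) as a continued fraction. With x_i = (sqrt(17) + m_i)/d_i and (m_0, d_0) = (0, 1): a_0 = floor(sqrt(17)) = 4, since 4^2 = 16 <= 17 < 25 = 5^2.
Iterate m_{i+1} = d_i*a_i - m_i, d_{i+1} = (17 - m_{i+1}^2)/d_i, a_{i+1} = floor((a_0 + m_{i+1})/d_{i+1}):
  m_1 = 1*4 - 0 = 4, d_1 = (17 - 4^2)/1 = 1/1 = 1, a_1 = floor((4 + 4)/1) = 8.
  m_2 = 1*8 - 4 = 4, d_2 = (17 - 4^2)/1 = 1/1 = 1: (m_2, d_2) = (m_1, d_1) = (4, 1), so from here the quotient a_1 repeats; the period length is 1.
So sqrt(17) = [4; (8)] with period length k = 1.
k is odd, so (p_{k-1}, q_{k-1}) only solves x^2 - 17y^2 = -1 and the fundamental solution of x^2 - 17y^2 = 1 is (p_{2k-1}, q_{2k-1}) = (p_1, q_1); compute convergents through index 1, running through the period twice.
Convergents (p_i = a_i*p_{i-1} + p_{i-2}, q_i = a_i*q_{i-1} + q_{i-2} with p_{-2}=0, p_{-1}=1, q_{-2}=1, q_{-1}=0):
  i=0: a_0=4, p_0 = 4*1 + 0 = 4, q_0 = 4*0 + 1 = 1.
  i=1: a_1=8, p_1 = 8*4 + 1 = 33, q_1 = 8*1 + 0 = 8.
Indeed p_0^2 - 17*q_0^2 = 16 - 17 = -1, not +1.
Check: 33^2 - 17*8^2 = 1089 - 1088 = 1, so (x, y) = (33, 8) solves the equation, and by the theorem it is the least positive solution.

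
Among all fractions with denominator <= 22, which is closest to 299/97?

37/12

Expand x = 299/97 as a continued fraction with the Euclidean algorithm:
  299 = 3*97 + 8, so a_0 = 3.
  97 = 12*8 + 1, so a_1 = 12.
  8 = 8*1 + 0, so a_2 = 8.
so x = [3; 12, 8].
Convergents (p_i = a_i*p_{i-1} + p_{i-2}, q_i = a_i*q_{i-1} + q_{i-2} with p_{-2}=0, p_{-1}=1, q_{-2}=1, q_{-1}=0), until the denominator exceeds 22:
  i=0: a_0=3, p_0 = 3*1 + 0 = 3, q_0 = 3*0 + 1 = 1.
  i=1: a_1=12, p_1 = 12*3 + 1 = 37, q_1 = 12*1 + 0 = 12.
  i=2: a_2=8, p_2 = 8*37 + 3 = 299, q_2 = 8*12 + 1 = 97.
q_2 = 97 > 22, so the last convergent with denominator <= 22 is p_1/q_1 = 37/12.
The closest fraction with denominator <= 22 is either p_1/q_1 or the intermediate fraction (k*p_1 + p_0)/(k*q_1 + q_0) with the largest k >= 1 whose denominator stays <= 22; these approach x as k grows, and every other convergent or intermediate fraction in range is farther away.
Largest k: floor((22 - q_0)/q_1) = floor((22 - 1)/12) = 1.
That gives (1*37 + 3)/(1*12 + 1) = 40/13.
Compare the errors: |x - 37/12| = |299*12 - 37*97|/(97*12) = 1/1164, and |x - 40/13| = |299*13 - 40*97|/(97*13) = 7/1261.
Cross-multiplying, 1*1261 = 1261 < 8148 = 7*1164, so 1/1164 is smaller: the convergent 37/12 is closer to x than 40/13.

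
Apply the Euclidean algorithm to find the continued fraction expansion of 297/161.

Run the Euclidean algorithm on 297 and 161; the successive quotients are the partial quotients a_0, a_1, ... (each step inverts the fractional part left over by the previous one):
  297 = 1*161 + 136, so a_0 = 1.
  161 = 1*136 + 25, so a_1 = 1.
  136 = 5*25 + 11, so a_2 = 5.
  25 = 2*11 + 3, so a_3 = 2.
  11 = 3*3 + 2, so a_4 = 3.
  3 = 1*2 + 1, so a_5 = 1.
  2 = 2*1 + 0, so a_6 = 2.
The remainder reaches 0 after 7 divisions, so the expansion has 7 partial quotients, read off in order.

[1; 1, 5, 2, 3, 1, 2]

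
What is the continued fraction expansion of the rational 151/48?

Run the Euclidean algorithm on 151 and 48; the successive quotients are the partial quotients a_0, a_1, ... (each step inverts the fractional part left over by the previous one):
  151 = 3*48 + 7, so a_0 = 3.
  48 = 6*7 + 6, so a_1 = 6.
  7 = 1*6 + 1, so a_2 = 1.
  6 = 6*1 + 0, so a_3 = 6.
The remainder reaches 0 after 4 divisions, so the expansion has 4 partial quotients, read off in order.

[3; 6, 1, 6]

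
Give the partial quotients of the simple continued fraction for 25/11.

[2; 3, 1, 2]

Run the Euclidean algorithm on 25 and 11; the successive quotients are the partial quotients a_0, a_1, ... (each step inverts the fractional part left over by the previous one):
  25 = 2*11 + 3, so a_0 = 2.
  11 = 3*3 + 2, so a_1 = 3.
  3 = 1*2 + 1, so a_2 = 1.
  2 = 2*1 + 0, so a_3 = 2.
The remainder reaches 0 after 4 divisions, so the expansion has 4 partial quotients, read off in order.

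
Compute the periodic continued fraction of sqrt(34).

[5; (1, 4, 1, 10)]

Write x_i = (sqrt(34) + m_i)/d_i with (m_0, d_0) = (0, 1). a_0 = floor(sqrt(34)) = 5, since 5^2 = 25 <= 34 < 36 = 6^2.
Iterate m_{i+1} = d_i*a_i - m_i, d_{i+1} = (34 - m_{i+1}^2)/d_i, a_{i+1} = floor((a_0 + m_{i+1})/d_{i+1}):
  m_1 = 1*5 - 0 = 5, d_1 = (34 - 5^2)/1 = 9/1 = 9, a_1 = floor((5 + 5)/9) = 1.
  m_2 = 9*1 - 5 = 4, d_2 = (34 - 4^2)/9 = 18/9 = 2, a_2 = floor((5 + 4)/2) = 4.
  m_3 = 2*4 - 4 = 4, d_3 = (34 - 4^2)/2 = 18/2 = 9, a_3 = floor((5 + 4)/9) = 1.
  m_4 = 9*1 - 4 = 5, d_4 = (34 - 5^2)/9 = 9/9 = 1, a_4 = floor((5 + 5)/1) = 10.
  m_5 = 1*10 - 5 = 5, d_5 = (34 - 5^2)/1 = 9/1 = 9: (m_5, d_5) = (m_1, d_1) = (5, 9), so from here the quotients repeat a_1, ..., a_4; the period length is 4.
Hence the expansion of sqrt(34) is a_0 = 5 followed by the repeating block 1, 4, 1, 10 (period 4).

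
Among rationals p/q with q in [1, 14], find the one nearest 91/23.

55/14

Expand x = 91/23 as a continued fraction with the Euclidean algorithm:
  91 = 3*23 + 22, so a_0 = 3.
  23 = 1*22 + 1, so a_1 = 1.
  22 = 22*1 + 0, so a_2 = 22.
so x = [3; 1, 22].
Convergents (p_i = a_i*p_{i-1} + p_{i-2}, q_i = a_i*q_{i-1} + q_{i-2} with p_{-2}=0, p_{-1}=1, q_{-2}=1, q_{-1}=0), until the denominator exceeds 14:
  i=0: a_0=3, p_0 = 3*1 + 0 = 3, q_0 = 3*0 + 1 = 1.
  i=1: a_1=1, p_1 = 1*3 + 1 = 4, q_1 = 1*1 + 0 = 1.
  i=2: a_2=22, p_2 = 22*4 + 3 = 91, q_2 = 22*1 + 1 = 23.
q_2 = 23 > 14, so the last convergent with denominator <= 14 is p_1/q_1 = 4/1.
The closest fraction with denominator <= 14 is either p_1/q_1 or the intermediate fraction (k*p_1 + p_0)/(k*q_1 + q_0) with the largest k >= 1 whose denominator stays <= 14; these approach x as k grows, and every other convergent or intermediate fraction in range is farther away.
Largest k: floor((14 - q_0)/q_1) = floor((14 - 1)/1) = 13.
That gives (13*4 + 3)/(13*1 + 1) = 55/14.
Compare the errors: |x - 4/1| = |91*1 - 4*23|/(23*1) = 1/23, and |x - 55/14| = |91*14 - 55*23|/(23*14) = 9/322.
Cross-multiplying, 9*23 = 207 < 322 = 1*322, so 9/322 is smaller: the intermediate fraction 55/14 is closer to x than 4/1.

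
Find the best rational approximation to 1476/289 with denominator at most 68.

Expand x = 1476/289 as a continued fraction with the Euclidean algorithm:
  1476 = 5*289 + 31, so a_0 = 5.
  289 = 9*31 + 10, so a_1 = 9.
  31 = 3*10 + 1, so a_2 = 3.
  10 = 10*1 + 0, so a_3 = 10.
so x = [5; 9, 3, 10].
Convergents (p_i = a_i*p_{i-1} + p_{i-2}, q_i = a_i*q_{i-1} + q_{i-2} with p_{-2}=0, p_{-1}=1, q_{-2}=1, q_{-1}=0), until the denominator exceeds 68:
  i=0: a_0=5, p_0 = 5*1 + 0 = 5, q_0 = 5*0 + 1 = 1.
  i=1: a_1=9, p_1 = 9*5 + 1 = 46, q_1 = 9*1 + 0 = 9.
  i=2: a_2=3, p_2 = 3*46 + 5 = 143, q_2 = 3*9 + 1 = 28.
  i=3: a_3=10, p_3 = 10*143 + 46 = 1476, q_3 = 10*28 + 9 = 289.
q_3 = 289 > 68, so the last convergent with denominator <= 68 is p_2/q_2 = 143/28.
The closest fraction with denominator <= 68 is either p_2/q_2 or the intermediate fraction (k*p_2 + p_1)/(k*q_2 + q_1) with the largest k >= 1 whose denominator stays <= 68; these approach x as k grows, and every other convergent or intermediate fraction in range is farther away.
Largest k: floor((68 - q_1)/q_2) = floor((68 - 9)/28) = 2.
That gives (2*143 + 46)/(2*28 + 9) = 332/65.
Compare the errors: |x - 143/28| = |1476*28 - 143*289|/(289*28) = 1/8092, and |x - 332/65| = |1476*65 - 332*289|/(289*65) = 8/18785.
Cross-multiplying, 1*18785 = 18785 < 64736 = 8*8092, so 1/8092 is smaller: the convergent 143/28 is closer to x than 332/65.

143/28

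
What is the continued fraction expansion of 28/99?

Run the Euclidean algorithm on 28 and 99; the successive quotients are the partial quotients a_0, a_1, ... (each step inverts the fractional part left over by the previous one):
  28 = 0*99 + 28, so a_0 = 0.
  99 = 3*28 + 15, so a_1 = 3.
  28 = 1*15 + 13, so a_2 = 1.
  15 = 1*13 + 2, so a_3 = 1.
  13 = 6*2 + 1, so a_4 = 6.
  2 = 2*1 + 0, so a_5 = 2.
The remainder reaches 0 after 6 divisions, so the expansion has 6 partial quotients, read off in order.

[0; 3, 1, 1, 6, 2]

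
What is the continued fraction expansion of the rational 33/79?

Run the Euclidean algorithm on 33 and 79; the successive quotients are the partial quotients a_0, a_1, ... (each step inverts the fractional part left over by the previous one):
  33 = 0*79 + 33, so a_0 = 0.
  79 = 2*33 + 13, so a_1 = 2.
  33 = 2*13 + 7, so a_2 = 2.
  13 = 1*7 + 6, so a_3 = 1.
  7 = 1*6 + 1, so a_4 = 1.
  6 = 6*1 + 0, so a_5 = 6.
The remainder reaches 0 after 6 divisions, so the expansion has 6 partial quotients, read off in order.

[0; 2, 2, 1, 1, 6]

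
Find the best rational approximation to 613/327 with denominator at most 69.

Expand x = 613/327 as a continued fraction with the Euclidean algorithm:
  613 = 1*327 + 286, so a_0 = 1.
  327 = 1*286 + 41, so a_1 = 1.
  286 = 6*41 + 40, so a_2 = 6.
  41 = 1*40 + 1, so a_3 = 1.
  40 = 40*1 + 0, so a_4 = 40.
so x = [1; 1, 6, 1, 40].
Convergents (p_i = a_i*p_{i-1} + p_{i-2}, q_i = a_i*q_{i-1} + q_{i-2} with p_{-2}=0, p_{-1}=1, q_{-2}=1, q_{-1}=0), until the denominator exceeds 69:
  i=0: a_0=1, p_0 = 1*1 + 0 = 1, q_0 = 1*0 + 1 = 1.
  i=1: a_1=1, p_1 = 1*1 + 1 = 2, q_1 = 1*1 + 0 = 1.
  i=2: a_2=6, p_2 = 6*2 + 1 = 13, q_2 = 6*1 + 1 = 7.
  i=3: a_3=1, p_3 = 1*13 + 2 = 15, q_3 = 1*7 + 1 = 8.
  i=4: a_4=40, p_4 = 40*15 + 13 = 613, q_4 = 40*8 + 7 = 327.
q_4 = 327 > 69, so the last convergent with denominator <= 69 is p_3/q_3 = 15/8.
The closest fraction with denominator <= 69 is either p_3/q_3 or the intermediate fraction (k*p_3 + p_2)/(k*q_3 + q_2) with the largest k >= 1 whose denominator stays <= 69; these approach x as k grows, and every other convergent or intermediate fraction in range is farther away.
Largest k: floor((69 - q_2)/q_3) = floor((69 - 7)/8) = 7.
That gives (7*15 + 13)/(7*8 + 7) = 118/63.
Compare the errors: |x - 15/8| = |613*8 - 15*327|/(327*8) = 1/2616, and |x - 118/63| = |613*63 - 118*327|/(327*63) = 33/20601.
Cross-multiplying, 1*20601 = 20601 < 86328 = 33*2616, so 1/2616 is smaller: the convergent 15/8 is closer to x than 118/63.

15/8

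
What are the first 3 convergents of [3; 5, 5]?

3/1, 16/5, 83/26

Using the convergent recurrence p_i = a_i*p_{i-1} + p_{i-2}, q_i = a_i*q_{i-1} + q_{i-2} with p_{-2}=0, p_{-1}=1, q_{-2}=1, q_{-1}=0:
  i=0: a_0=3, p_0 = 3*1 + 0 = 3, q_0 = 3*0 + 1 = 1.
  i=1: a_1=5, p_1 = 5*3 + 1 = 16, q_1 = 5*1 + 0 = 5.
  i=2: a_2=5, p_2 = 5*16 + 3 = 83, q_2 = 5*5 + 1 = 26.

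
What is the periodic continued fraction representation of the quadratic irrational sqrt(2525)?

[50; (4, 100)]

Write x_i = (sqrt(2525) + m_i)/d_i with (m_0, d_0) = (0, 1). a_0 = floor(sqrt(2525)) = 50, since 50^2 = 2500 <= 2525 < 2601 = 51^2.
Iterate m_{i+1} = d_i*a_i - m_i, d_{i+1} = (2525 - m_{i+1}^2)/d_i, a_{i+1} = floor((a_0 + m_{i+1})/d_{i+1}):
  m_1 = 1*50 - 0 = 50, d_1 = (2525 - 50^2)/1 = 25/1 = 25, a_1 = floor((50 + 50)/25) = 4.
  m_2 = 25*4 - 50 = 50, d_2 = (2525 - 50^2)/25 = 25/25 = 1, a_2 = floor((50 + 50)/1) = 100.
  m_3 = 1*100 - 50 = 50, d_3 = (2525 - 50^2)/1 = 25/1 = 25: (m_3, d_3) = (m_1, d_1) = (50, 25), so from here the quotients repeat a_1, a_2; the period length is 2.
Hence the expansion of sqrt(2525) is a_0 = 50 followed by the repeating block 4, 100 (period 2).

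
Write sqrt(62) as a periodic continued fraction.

Write x_i = (sqrt(62) + m_i)/d_i with (m_0, d_0) = (0, 1). a_0 = floor(sqrt(62)) = 7, since 7^2 = 49 <= 62 < 64 = 8^2.
Iterate m_{i+1} = d_i*a_i - m_i, d_{i+1} = (62 - m_{i+1}^2)/d_i, a_{i+1} = floor((a_0 + m_{i+1})/d_{i+1}):
  m_1 = 1*7 - 0 = 7, d_1 = (62 - 7^2)/1 = 13/1 = 13, a_1 = floor((7 + 7)/13) = 1.
  m_2 = 13*1 - 7 = 6, d_2 = (62 - 6^2)/13 = 26/13 = 2, a_2 = floor((7 + 6)/2) = 6.
  m_3 = 2*6 - 6 = 6, d_3 = (62 - 6^2)/2 = 26/2 = 13, a_3 = floor((7 + 6)/13) = 1.
  m_4 = 13*1 - 6 = 7, d_4 = (62 - 7^2)/13 = 13/13 = 1, a_4 = floor((7 + 7)/1) = 14.
  m_5 = 1*14 - 7 = 7, d_5 = (62 - 7^2)/1 = 13/1 = 13: (m_5, d_5) = (m_1, d_1) = (7, 13), so from here the quotients repeat a_1, ..., a_4; the period length is 4.
Hence the expansion of sqrt(62) is a_0 = 7 followed by the repeating block 1, 6, 1, 14 (period 4).

[7; (1, 6, 1, 14)]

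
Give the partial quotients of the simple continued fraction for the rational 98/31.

[3; 6, 5]

Run the Euclidean algorithm on 98 and 31; the successive quotients are the partial quotients a_0, a_1, ... (each step inverts the fractional part left over by the previous one):
  98 = 3*31 + 5, so a_0 = 3.
  31 = 6*5 + 1, so a_1 = 6.
  5 = 5*1 + 0, so a_2 = 5.
The remainder reaches 0 after 3 divisions, so the expansion has 3 partial quotients, read off in order.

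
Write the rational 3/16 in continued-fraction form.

[0; 5, 3]

Run the Euclidean algorithm on 3 and 16; the successive quotients are the partial quotients a_0, a_1, ... (each step inverts the fractional part left over by the previous one):
  3 = 0*16 + 3, so a_0 = 0.
  16 = 5*3 + 1, so a_1 = 5.
  3 = 3*1 + 0, so a_2 = 3.
The remainder reaches 0 after 3 divisions, so the expansion has 3 partial quotients, read off in order.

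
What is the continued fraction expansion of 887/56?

Run the Euclidean algorithm on 887 and 56; the successive quotients are the partial quotients a_0, a_1, ... (each step inverts the fractional part left over by the previous one):
  887 = 15*56 + 47, so a_0 = 15.
  56 = 1*47 + 9, so a_1 = 1.
  47 = 5*9 + 2, so a_2 = 5.
  9 = 4*2 + 1, so a_3 = 4.
  2 = 2*1 + 0, so a_4 = 2.
The remainder reaches 0 after 5 divisions, so the expansion has 5 partial quotients, read off in order.

[15; 1, 5, 4, 2]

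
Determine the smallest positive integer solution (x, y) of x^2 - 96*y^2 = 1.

(x, y) = (49, 5)

First expand sqrt(96) as a continued fraction. With x_i = (sqrt(96) + m_i)/d_i and (m_0, d_0) = (0, 1): a_0 = floor(sqrt(96)) = 9, since 9^2 = 81 <= 96 < 100 = 10^2.
Iterate m_{i+1} = d_i*a_i - m_i, d_{i+1} = (96 - m_{i+1}^2)/d_i, a_{i+1} = floor((a_0 + m_{i+1})/d_{i+1}):
  m_1 = 1*9 - 0 = 9, d_1 = (96 - 9^2)/1 = 15/1 = 15, a_1 = floor((9 + 9)/15) = 1.
  m_2 = 15*1 - 9 = 6, d_2 = (96 - 6^2)/15 = 60/15 = 4, a_2 = floor((9 + 6)/4) = 3.
  m_3 = 4*3 - 6 = 6, d_3 = (96 - 6^2)/4 = 60/4 = 15, a_3 = floor((9 + 6)/15) = 1.
  m_4 = 15*1 - 6 = 9, d_4 = (96 - 9^2)/15 = 15/15 = 1, a_4 = floor((9 + 9)/1) = 18.
  m_5 = 1*18 - 9 = 9, d_5 = (96 - 9^2)/1 = 15/1 = 15: (m_5, d_5) = (m_1, d_1) = (9, 15), so from here the quotients repeat a_1, ..., a_4; the period length is 4.
So sqrt(96) = [9; (1, 3, 1, 18)] with period length k = 4.
k is even, so the fundamental solution of x^2 - 96y^2 = 1 is (p_{k-1}, q_{k-1}) = (p_3, q_3); compute convergents through index 3.
Convergents (p_i = a_i*p_{i-1} + p_{i-2}, q_i = a_i*q_{i-1} + q_{i-2} with p_{-2}=0, p_{-1}=1, q_{-2}=1, q_{-1}=0):
  i=0: a_0=9, p_0 = 9*1 + 0 = 9, q_0 = 9*0 + 1 = 1.
  i=1: a_1=1, p_1 = 1*9 + 1 = 10, q_1 = 1*1 + 0 = 1.
  i=2: a_2=3, p_2 = 3*10 + 9 = 39, q_2 = 3*1 + 1 = 4.
  i=3: a_3=1, p_3 = 1*39 + 10 = 49, q_3 = 1*4 + 1 = 5.
Check: 49^2 - 96*5^2 = 2401 - 2400 = 1, so (x, y) = (49, 5) solves the equation, and by the theorem it is the least positive solution.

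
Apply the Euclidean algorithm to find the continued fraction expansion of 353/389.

Run the Euclidean algorithm on 353 and 389; the successive quotients are the partial quotients a_0, a_1, ... (each step inverts the fractional part left over by the previous one):
  353 = 0*389 + 353, so a_0 = 0.
  389 = 1*353 + 36, so a_1 = 1.
  353 = 9*36 + 29, so a_2 = 9.
  36 = 1*29 + 7, so a_3 = 1.
  29 = 4*7 + 1, so a_4 = 4.
  7 = 7*1 + 0, so a_5 = 7.
The remainder reaches 0 after 6 divisions, so the expansion has 6 partial quotients, read off in order.

[0; 1, 9, 1, 4, 7]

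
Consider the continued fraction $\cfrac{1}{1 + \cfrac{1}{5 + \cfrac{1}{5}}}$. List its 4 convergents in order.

Using the convergent recurrence p_i = a_i*p_{i-1} + p_{i-2}, q_i = a_i*q_{i-1} + q_{i-2} with p_{-2}=0, p_{-1}=1, q_{-2}=1, q_{-1}=0:
  i=0: a_0=0, p_0 = 0*1 + 0 = 0, q_0 = 0*0 + 1 = 1.
  i=1: a_1=1, p_1 = 1*0 + 1 = 1, q_1 = 1*1 + 0 = 1.
  i=2: a_2=5, p_2 = 5*1 + 0 = 5, q_2 = 5*1 + 1 = 6.
  i=3: a_3=5, p_3 = 5*5 + 1 = 26, q_3 = 5*6 + 1 = 31.

0/1, 1/1, 5/6, 26/31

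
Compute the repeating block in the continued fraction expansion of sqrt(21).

Write x_i = (sqrt(21) + m_i)/d_i with (m_0, d_0) = (0, 1). a_0 = floor(sqrt(21)) = 4, since 4^2 = 16 <= 21 < 25 = 5^2.
Iterate m_{i+1} = d_i*a_i - m_i, d_{i+1} = (21 - m_{i+1}^2)/d_i, a_{i+1} = floor((a_0 + m_{i+1})/d_{i+1}):
  m_1 = 1*4 - 0 = 4, d_1 = (21 - 4^2)/1 = 5/1 = 5, a_1 = floor((4 + 4)/5) = 1.
  m_2 = 5*1 - 4 = 1, d_2 = (21 - 1^2)/5 = 20/5 = 4, a_2 = floor((4 + 1)/4) = 1.
  m_3 = 4*1 - 1 = 3, d_3 = (21 - 3^2)/4 = 12/4 = 3, a_3 = floor((4 + 3)/3) = 2.
  m_4 = 3*2 - 3 = 3, d_4 = (21 - 3^2)/3 = 12/3 = 4, a_4 = floor((4 + 3)/4) = 1.
  m_5 = 4*1 - 3 = 1, d_5 = (21 - 1^2)/4 = 20/4 = 5, a_5 = floor((4 + 1)/5) = 1.
  m_6 = 5*1 - 1 = 4, d_6 = (21 - 4^2)/5 = 5/5 = 1, a_6 = floor((4 + 4)/1) = 8.
  m_7 = 1*8 - 4 = 4, d_7 = (21 - 4^2)/1 = 5/1 = 5: (m_7, d_7) = (m_1, d_1) = (4, 5), so from here the quotients repeat a_1, ..., a_6; the period length is 6.
Hence the expansion of sqrt(21) is a_0 = 4 followed by the repeating block 1, 1, 2, 1, 1, 8 (period 6).

[4; (1, 1, 2, 1, 1, 8)]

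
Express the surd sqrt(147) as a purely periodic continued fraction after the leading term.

Write x_i = (sqrt(147) + m_i)/d_i with (m_0, d_0) = (0, 1). a_0 = floor(sqrt(147)) = 12, since 12^2 = 144 <= 147 < 169 = 13^2.
Iterate m_{i+1} = d_i*a_i - m_i, d_{i+1} = (147 - m_{i+1}^2)/d_i, a_{i+1} = floor((a_0 + m_{i+1})/d_{i+1}):
  m_1 = 1*12 - 0 = 12, d_1 = (147 - 12^2)/1 = 3/1 = 3, a_1 = floor((12 + 12)/3) = 8.
  m_2 = 3*8 - 12 = 12, d_2 = (147 - 12^2)/3 = 3/3 = 1, a_2 = floor((12 + 12)/1) = 24.
  m_3 = 1*24 - 12 = 12, d_3 = (147 - 12^2)/1 = 3/1 = 3: (m_3, d_3) = (m_1, d_1) = (12, 3), so from here the quotients repeat a_1, a_2; the period length is 2.
Hence the expansion of sqrt(147) is a_0 = 12 followed by the repeating block 8, 24 (period 2).

[12; (8, 24)]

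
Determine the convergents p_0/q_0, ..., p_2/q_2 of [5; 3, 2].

Using the convergent recurrence p_i = a_i*p_{i-1} + p_{i-2}, q_i = a_i*q_{i-1} + q_{i-2} with p_{-2}=0, p_{-1}=1, q_{-2}=1, q_{-1}=0:
  i=0: a_0=5, p_0 = 5*1 + 0 = 5, q_0 = 5*0 + 1 = 1.
  i=1: a_1=3, p_1 = 3*5 + 1 = 16, q_1 = 3*1 + 0 = 3.
  i=2: a_2=2, p_2 = 2*16 + 5 = 37, q_2 = 2*3 + 1 = 7.

5/1, 16/3, 37/7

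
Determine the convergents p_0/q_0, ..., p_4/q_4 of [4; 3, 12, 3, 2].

4/1, 13/3, 160/37, 493/114, 1146/265

Using the convergent recurrence p_i = a_i*p_{i-1} + p_{i-2}, q_i = a_i*q_{i-1} + q_{i-2} with p_{-2}=0, p_{-1}=1, q_{-2}=1, q_{-1}=0:
  i=0: a_0=4, p_0 = 4*1 + 0 = 4, q_0 = 4*0 + 1 = 1.
  i=1: a_1=3, p_1 = 3*4 + 1 = 13, q_1 = 3*1 + 0 = 3.
  i=2: a_2=12, p_2 = 12*13 + 4 = 160, q_2 = 12*3 + 1 = 37.
  i=3: a_3=3, p_3 = 3*160 + 13 = 493, q_3 = 3*37 + 3 = 114.
  i=4: a_4=2, p_4 = 2*493 + 160 = 1146, q_4 = 2*114 + 37 = 265.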